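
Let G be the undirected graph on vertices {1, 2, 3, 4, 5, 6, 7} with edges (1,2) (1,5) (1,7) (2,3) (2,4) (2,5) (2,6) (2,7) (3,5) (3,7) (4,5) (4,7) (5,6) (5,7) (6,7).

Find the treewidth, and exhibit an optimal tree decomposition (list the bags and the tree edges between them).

Treewidth 3.
One optimal decomposition is:
Bags: B1 = {1, 2, 5, 7}  B2 = {2, 4, 5, 7}  B3 = {2, 5, 6, 7}  B4 = {2, 3, 5, 7}
Tree: B1–B2, B1–B3, B2–B4

Every bag has size at most 4, so the width is 4 − 1 = 3 and tw(G) ≤ 3. On the other hand G contains the 4-clique {1, 2, 5, 7}. A clique must lie in a single bag of any decomposition, so no decomposition can have width below 3. The upper and lower bounds meet at 3, so that is the treewidth.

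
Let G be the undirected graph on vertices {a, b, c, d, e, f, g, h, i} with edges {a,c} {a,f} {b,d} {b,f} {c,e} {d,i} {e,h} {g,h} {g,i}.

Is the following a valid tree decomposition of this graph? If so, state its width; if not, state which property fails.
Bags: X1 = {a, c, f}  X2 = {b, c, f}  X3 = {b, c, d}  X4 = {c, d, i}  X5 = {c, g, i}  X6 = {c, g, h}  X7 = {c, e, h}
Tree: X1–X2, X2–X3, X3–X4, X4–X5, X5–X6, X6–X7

Yes; width 2.

Vertex coverage: the bags together contain {a, b, c, d, e, f, g, h, i}, the full vertex set. Edge coverage: each edge of G has both endpoints in at least one bag. Running intersection: for every vertex, the bags containing it form a connected subtree. All three properties hold, so this is a valid tree decomposition of width max|bag| − 1 = 2, and hence tw(G) ≤ 2.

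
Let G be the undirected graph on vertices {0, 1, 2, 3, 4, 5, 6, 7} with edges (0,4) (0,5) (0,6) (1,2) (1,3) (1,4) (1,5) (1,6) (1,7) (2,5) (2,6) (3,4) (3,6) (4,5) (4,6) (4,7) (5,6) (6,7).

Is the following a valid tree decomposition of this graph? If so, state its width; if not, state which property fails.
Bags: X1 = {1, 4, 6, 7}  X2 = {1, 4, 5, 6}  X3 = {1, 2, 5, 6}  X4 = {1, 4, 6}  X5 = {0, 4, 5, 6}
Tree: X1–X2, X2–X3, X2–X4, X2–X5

A tree decomposition must satisfy three properties: every vertex lies in some bag; for every edge, both endpoints lie together in some bag; and for every vertex, the bags containing it form a connected subtree. Here vertex 3 appears in no bag, so the decomposition is invalid.

No — vertex 3 appears in no bag.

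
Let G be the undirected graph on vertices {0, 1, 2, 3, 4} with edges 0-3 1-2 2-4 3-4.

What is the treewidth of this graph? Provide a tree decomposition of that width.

Every bag has size at most 2, so the width is 2 − 1 = 1 and tw(G) ≤ 1. Since G has at least one edge (e.g. 4–3), it is not an edgeless graph, so tw(G) ≥ 1. Combining the bounds, tw(G) = 1.

Treewidth 1.
Bags: B1 = {3, 4}  B2 = {0, 3}  B3 = {2, 4}  B4 = {1, 2}
Tree: B1–B2, B1–B3, B3–B4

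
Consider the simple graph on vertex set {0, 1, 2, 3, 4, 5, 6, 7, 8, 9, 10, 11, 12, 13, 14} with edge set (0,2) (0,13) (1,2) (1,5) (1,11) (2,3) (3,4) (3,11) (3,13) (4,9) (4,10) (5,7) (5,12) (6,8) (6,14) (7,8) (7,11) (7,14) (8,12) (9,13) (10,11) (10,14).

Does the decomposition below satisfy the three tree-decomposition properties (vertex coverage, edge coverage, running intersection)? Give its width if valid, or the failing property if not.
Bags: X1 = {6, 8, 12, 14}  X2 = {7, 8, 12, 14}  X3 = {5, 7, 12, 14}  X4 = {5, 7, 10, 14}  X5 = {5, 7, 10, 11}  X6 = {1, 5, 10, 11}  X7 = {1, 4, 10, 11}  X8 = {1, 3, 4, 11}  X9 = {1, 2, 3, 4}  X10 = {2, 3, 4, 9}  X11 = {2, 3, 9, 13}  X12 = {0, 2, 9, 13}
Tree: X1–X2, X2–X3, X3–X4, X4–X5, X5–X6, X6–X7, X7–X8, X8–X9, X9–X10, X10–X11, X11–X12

Yes; width 3.

Every vertex of G appears in some bag (union = {0, 1, 2, 3, 4, 5, 6, 7, 8, 9, 10, 11, 12, 13, 14}); every edge is covered by a bag; and for each vertex v the set of bags containing v is connected in the bag tree. The decomposition is therefore valid. The largest bag has 4 vertices, so the width is 3.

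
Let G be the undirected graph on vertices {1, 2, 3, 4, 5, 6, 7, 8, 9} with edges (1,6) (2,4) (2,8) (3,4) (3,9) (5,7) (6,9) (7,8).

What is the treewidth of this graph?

A width-1 tree decomposition is:
Bags: B1 = {5, 7}  B2 = {7, 8}  B3 = {2, 8}  B4 = {2, 4}  B5 = {3, 4}  B6 = {3, 9}  B7 = {6, 9}  B8 = {1, 6}
Tree: B1–B2, B2–B3, B3–B4, B4–B5, B5–B6, B6–B7, B7–B8
Each bag holds 2 vertices, so the decomposition has width 1, which upper-bounds the treewidth. G has an edge, so its treewidth is at least 1. Therefore the treewidth is 1.

1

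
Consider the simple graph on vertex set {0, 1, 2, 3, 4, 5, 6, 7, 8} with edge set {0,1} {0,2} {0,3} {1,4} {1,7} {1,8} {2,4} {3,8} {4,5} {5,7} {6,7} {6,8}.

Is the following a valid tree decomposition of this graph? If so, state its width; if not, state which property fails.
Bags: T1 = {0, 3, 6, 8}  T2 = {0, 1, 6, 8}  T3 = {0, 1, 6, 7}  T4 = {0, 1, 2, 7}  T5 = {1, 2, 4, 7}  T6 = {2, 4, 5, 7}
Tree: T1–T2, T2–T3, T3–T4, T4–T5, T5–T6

Yes; width 3.

Every vertex of G appears in some bag (union = {0, 1, 2, 3, 4, 5, 6, 7, 8}); every edge is covered by a bag; and for each vertex v the set of bags containing v is connected in the bag tree. The decomposition is therefore valid. The largest bag has 4 vertices, so the width is 3.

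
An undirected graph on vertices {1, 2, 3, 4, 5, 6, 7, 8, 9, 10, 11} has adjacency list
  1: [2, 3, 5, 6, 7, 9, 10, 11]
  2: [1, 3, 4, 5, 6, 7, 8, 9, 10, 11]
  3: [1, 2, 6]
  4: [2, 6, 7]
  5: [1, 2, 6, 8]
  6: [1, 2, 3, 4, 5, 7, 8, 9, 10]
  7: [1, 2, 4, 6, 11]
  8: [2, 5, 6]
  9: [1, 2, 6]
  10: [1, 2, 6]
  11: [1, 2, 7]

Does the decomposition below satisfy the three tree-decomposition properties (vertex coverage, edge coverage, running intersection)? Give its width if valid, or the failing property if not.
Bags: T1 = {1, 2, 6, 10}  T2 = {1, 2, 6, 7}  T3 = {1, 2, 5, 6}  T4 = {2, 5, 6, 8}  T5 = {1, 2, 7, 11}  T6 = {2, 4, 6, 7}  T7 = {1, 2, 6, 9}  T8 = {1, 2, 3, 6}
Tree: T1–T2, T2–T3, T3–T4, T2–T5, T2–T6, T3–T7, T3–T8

Vertex coverage: the bags together contain {1, 2, 3, 4, 5, 6, 7, 8, 9, 10, 11}, the full vertex set. Edge coverage: each edge of G has both endpoints in at least one bag. Running intersection: for every vertex, the bags containing it form a connected subtree. All three properties hold, so this is a valid tree decomposition of width max|bag| − 1 = 3, and hence tw(G) ≤ 3.

Yes; width 3.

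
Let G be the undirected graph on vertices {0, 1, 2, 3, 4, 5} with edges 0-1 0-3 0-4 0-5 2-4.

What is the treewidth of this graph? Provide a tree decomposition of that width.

Treewidth 1.
Bags: B1 = {0, 3}  B2 = {0, 1}  B3 = {0, 5}  B4 = {0, 4}  B5 = {2, 4}
Tree: B1–B2, B2–B3, B3–B4, B4–B5

Every bag has size at most 2, so the width is 2 − 1 = 1 and tw(G) ≤ 1. Any graph with an edge has treewidth ≥ 1, and G has the edge 3–0. Combining the bounds, tw(G) = 1.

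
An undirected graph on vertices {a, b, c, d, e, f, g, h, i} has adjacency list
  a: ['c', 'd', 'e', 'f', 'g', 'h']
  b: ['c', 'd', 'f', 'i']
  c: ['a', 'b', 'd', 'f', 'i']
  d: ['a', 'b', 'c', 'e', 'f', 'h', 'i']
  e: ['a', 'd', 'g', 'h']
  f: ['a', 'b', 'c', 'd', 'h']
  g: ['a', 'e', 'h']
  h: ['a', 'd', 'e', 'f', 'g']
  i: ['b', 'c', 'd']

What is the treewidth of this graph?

3

A width-3 tree decomposition is:
Bags: B1 = {a, d, f, h}  B2 = {a, c, d, f}  B3 = {a, d, e, h}  B4 = {b, c, d, f}  B5 = {a, e, g, h}  B6 = {b, c, d, i}
Tree: B1–B2, B1–B3, B2–B4, B3–B5, B4–B6
Every bag has size at most 4, so the width is 4 − 1 = 3 and tw(G) ≤ 3. For the lower bound, the 4 vertices {a, d, e, h} are pairwise adjacent, and any tree decomposition puts a clique entirely inside one bag — forcing width ≥ 3. Therefore the treewidth is 3.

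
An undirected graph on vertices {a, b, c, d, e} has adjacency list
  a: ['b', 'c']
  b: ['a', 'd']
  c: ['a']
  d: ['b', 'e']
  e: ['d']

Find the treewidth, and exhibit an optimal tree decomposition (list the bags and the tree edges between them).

Treewidth 1.
One optimal decomposition is:
Bags: B1 = {d, e}  B2 = {b, d}  B3 = {a, b}  B4 = {a, c}
Tree: B1–B2, B2–B3, B3–B4

The largest bag has 2 vertices, giving width 1; this decomposition certifies tw(G) ≤ 1. Any graph with an edge has treewidth ≥ 1, and G has the edge e–d. Therefore the treewidth is 1.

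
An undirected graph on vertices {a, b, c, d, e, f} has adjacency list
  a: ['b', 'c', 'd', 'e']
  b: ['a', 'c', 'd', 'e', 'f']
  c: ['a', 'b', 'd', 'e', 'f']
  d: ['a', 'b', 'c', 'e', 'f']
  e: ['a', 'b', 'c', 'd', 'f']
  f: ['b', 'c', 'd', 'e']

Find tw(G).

4

A width-4 tree decomposition is:
Bags: B1 = {a, b, c, d, e}  B2 = {b, c, d, e, f}
Tree: B1–B2
The largest bag has 5 vertices, giving width 4; this decomposition certifies tw(G) ≤ 4. On the other hand G contains the 5-clique {b, c, d, e, f}. A clique must lie in a single bag of any decomposition, so no decomposition can have width below 4. Hence tw(G) = 4 exactly.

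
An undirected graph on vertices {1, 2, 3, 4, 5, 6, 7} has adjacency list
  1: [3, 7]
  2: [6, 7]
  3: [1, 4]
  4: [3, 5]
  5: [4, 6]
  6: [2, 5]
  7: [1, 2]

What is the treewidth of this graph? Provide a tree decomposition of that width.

Every bag has size at most 3, so the width is 3 − 1 = 2 and tw(G) ≤ 2. The edges 1–7–2–6–5–4–3–1 form a cycle, so G is not a tree and its treewidth is at least 2. Combining the bounds, tw(G) = 2.

Treewidth 2.
One optimal decomposition is:
Bags: B1 = {1, 2, 7}  B2 = {1, 2, 6}  B3 = {1, 5, 6}  B4 = {1, 4, 5}  B5 = {1, 3, 4}
Tree: B1–B2, B2–B3, B3–B4, B4–B5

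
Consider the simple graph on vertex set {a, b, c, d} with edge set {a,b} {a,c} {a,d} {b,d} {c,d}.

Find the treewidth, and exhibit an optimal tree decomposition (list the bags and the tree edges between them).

Treewidth 2.
One such decomposition:
Bags: B1 = {a, b, d}  B2 = {a, c, d}
Tree: B1–B2

Each bag holds 3 vertices, so the decomposition has width 2, which upper-bounds the treewidth. On the other hand G contains the 3-clique {a, c, d}. A clique must lie in a single bag of any decomposition, so no decomposition can have width below 2. Therefore the treewidth is 2.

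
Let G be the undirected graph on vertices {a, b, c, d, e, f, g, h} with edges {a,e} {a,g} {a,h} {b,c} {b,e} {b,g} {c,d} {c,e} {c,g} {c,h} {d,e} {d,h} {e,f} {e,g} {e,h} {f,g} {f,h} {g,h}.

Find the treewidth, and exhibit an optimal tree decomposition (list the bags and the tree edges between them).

The largest bag has 4 vertices, giving width 3; this decomposition certifies tw(G) ≤ 3. For the lower bound, the 4 vertices {c, d, e, h} are pairwise adjacent, and any tree decomposition puts a clique entirely inside one bag — forcing width ≥ 3. Hence tw(G) = 3 exactly.

Treewidth 3.
One optimal decomposition is:
Bags: B1 = {e, f, g, h}  B2 = {c, e, g, h}  B3 = {b, c, e, g}  B4 = {c, d, e, h}  B5 = {a, e, g, h}
Tree: B1–B2, B2–B3, B2–B4, B2–B5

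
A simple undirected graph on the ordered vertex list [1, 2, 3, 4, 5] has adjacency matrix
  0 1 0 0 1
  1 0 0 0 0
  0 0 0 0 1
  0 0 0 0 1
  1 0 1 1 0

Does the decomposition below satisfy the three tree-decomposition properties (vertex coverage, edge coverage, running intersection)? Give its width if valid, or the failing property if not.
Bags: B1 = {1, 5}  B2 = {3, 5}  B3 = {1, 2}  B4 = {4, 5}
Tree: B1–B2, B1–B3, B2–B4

Yes; width 1.

Checking the three conditions: (i) the bags cover all of {1, 2, 3, 4, 5}; (ii) for each edge, some bag contains both endpoints; (iii) the bags containing any fixed vertex form a subtree. All hold, so the decomposition is valid with width 2 − 1 = 1.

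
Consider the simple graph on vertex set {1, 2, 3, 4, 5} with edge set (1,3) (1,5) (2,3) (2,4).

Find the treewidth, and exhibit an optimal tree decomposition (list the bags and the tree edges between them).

Every bag has size at most 2, so the width is 2 − 1 = 1 and tw(G) ≤ 1. G has an edge, so its treewidth is at least 1. Combining the bounds, tw(G) = 1.

Treewidth 1.
One optimal decomposition is:
Bags: B1 = {1, 5}  B2 = {1, 3}  B3 = {2, 3}  B4 = {2, 4}
Tree: B1–B2, B2–B3, B3–B4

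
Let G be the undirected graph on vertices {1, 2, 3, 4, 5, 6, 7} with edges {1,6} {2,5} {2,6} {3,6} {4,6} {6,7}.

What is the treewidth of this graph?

1

A width-1 tree decomposition is:
Bags: B1 = {3, 6}  B2 = {4, 6}  B3 = {1, 6}  B4 = {6, 7}  B5 = {2, 6}  B6 = {2, 5}
Tree: B1–B2, B2–B3, B1–B4, B1–B5, B5–B6
Every bag has size at most 2, so the width is 2 − 1 = 1 and tw(G) ≤ 1. G has an edge, so its treewidth is at least 1. Combining the bounds, tw(G) = 1.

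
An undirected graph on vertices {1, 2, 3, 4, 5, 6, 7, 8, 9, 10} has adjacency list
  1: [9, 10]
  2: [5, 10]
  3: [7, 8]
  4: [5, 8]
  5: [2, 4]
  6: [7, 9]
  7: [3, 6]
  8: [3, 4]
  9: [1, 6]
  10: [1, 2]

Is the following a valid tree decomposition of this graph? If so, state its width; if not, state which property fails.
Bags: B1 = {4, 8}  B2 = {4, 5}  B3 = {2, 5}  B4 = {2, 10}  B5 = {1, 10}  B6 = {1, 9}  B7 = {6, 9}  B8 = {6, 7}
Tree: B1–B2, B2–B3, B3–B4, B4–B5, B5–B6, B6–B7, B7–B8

A tree decomposition must satisfy three properties: every vertex lies in some bag; for every edge, both endpoints lie together in some bag; and for every vertex, the bags containing it form a connected subtree. Here vertex 3 appears in no bag, so the decomposition is invalid.

No — vertex 3 appears in no bag.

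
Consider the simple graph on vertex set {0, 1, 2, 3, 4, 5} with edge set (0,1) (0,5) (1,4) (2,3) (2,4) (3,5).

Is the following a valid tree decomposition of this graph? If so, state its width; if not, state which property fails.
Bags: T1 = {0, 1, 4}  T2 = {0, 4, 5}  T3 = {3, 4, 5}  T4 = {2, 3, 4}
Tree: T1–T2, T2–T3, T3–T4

Every vertex of G appears in some bag (union = {0, 1, 2, 3, 4, 5}); every edge is covered by a bag; and for each vertex v the set of bags containing v is connected in the bag tree. The decomposition is therefore valid. The largest bag has 3 vertices, so the width is 2.

Yes; width 2.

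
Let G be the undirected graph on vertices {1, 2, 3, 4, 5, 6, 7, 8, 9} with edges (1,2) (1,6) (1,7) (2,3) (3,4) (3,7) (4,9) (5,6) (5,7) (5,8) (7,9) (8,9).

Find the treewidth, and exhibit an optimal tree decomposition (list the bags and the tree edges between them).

Every bag has size at most 4, so the width is 4 − 1 = 3 and tw(G) ≤ 3. For the lower bound: the 4 vertex sets {2,3,4}, {1}, {7}, {5,6,8,9} are disjoint, each induces a connected subgraph, and every pair is joined by at least one edge of G. Contracting each set to a single vertex therefore yields K_{4} as a minor, and since treewidth is minor-monotone, tw(G) ≥ tw(K_{4}) = 3. Hence tw(G) = 3 exactly.

Treewidth 3.
One optimal decomposition is:
Bags: B1 = {1, 2, 3, 4}  B2 = {1, 3, 4, 7}  B3 = {1, 4, 7, 9}  B4 = {1, 6, 7, 9}  B5 = {5, 6, 7, 9}  B6 = {5, 6, 8, 9}
Tree: B1–B2, B2–B3, B3–B4, B4–B5, B5–B6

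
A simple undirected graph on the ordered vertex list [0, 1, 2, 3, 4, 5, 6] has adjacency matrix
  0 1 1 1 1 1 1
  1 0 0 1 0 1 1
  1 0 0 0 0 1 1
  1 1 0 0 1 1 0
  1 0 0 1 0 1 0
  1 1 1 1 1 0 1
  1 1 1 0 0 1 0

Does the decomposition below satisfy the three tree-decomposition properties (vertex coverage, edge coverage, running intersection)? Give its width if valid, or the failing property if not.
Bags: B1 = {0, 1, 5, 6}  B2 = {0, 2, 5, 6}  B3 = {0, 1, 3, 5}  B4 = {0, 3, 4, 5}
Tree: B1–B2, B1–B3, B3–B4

Yes; width 3.

Every vertex of G appears in some bag (union = {0, 1, 2, 3, 4, 5, 6}); every edge is covered by a bag; and for each vertex v the set of bags containing v is connected in the bag tree. The decomposition is therefore valid. The largest bag has 4 vertices, so the width is 3.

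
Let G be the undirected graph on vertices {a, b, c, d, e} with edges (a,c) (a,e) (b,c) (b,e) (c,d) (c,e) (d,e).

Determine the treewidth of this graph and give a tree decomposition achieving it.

The largest bag has 3 vertices, giving width 2; this decomposition certifies tw(G) ≤ 2. For the lower bound, the 3 vertices {c, d, e} are pairwise adjacent, and any tree decomposition puts a clique entirely inside one bag — forcing width ≥ 2. Therefore the treewidth is 2.

Treewidth 2.
Bags: B1 = {c, d, e}  B2 = {a, c, e}  B3 = {b, c, e}
Tree: B1–B2, B1–B3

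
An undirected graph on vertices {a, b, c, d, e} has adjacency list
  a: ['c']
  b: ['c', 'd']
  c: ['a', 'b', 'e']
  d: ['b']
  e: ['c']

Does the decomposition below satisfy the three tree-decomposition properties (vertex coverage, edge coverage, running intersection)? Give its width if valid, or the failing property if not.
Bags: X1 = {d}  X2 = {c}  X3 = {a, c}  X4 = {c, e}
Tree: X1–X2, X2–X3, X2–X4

No — vertex b appears in no bag.

A tree decomposition must satisfy three properties: every vertex lies in some bag; for every edge, both endpoints lie together in some bag; and for every vertex, the bags containing it form a connected subtree. Here vertex b appears in no bag, so the decomposition is invalid.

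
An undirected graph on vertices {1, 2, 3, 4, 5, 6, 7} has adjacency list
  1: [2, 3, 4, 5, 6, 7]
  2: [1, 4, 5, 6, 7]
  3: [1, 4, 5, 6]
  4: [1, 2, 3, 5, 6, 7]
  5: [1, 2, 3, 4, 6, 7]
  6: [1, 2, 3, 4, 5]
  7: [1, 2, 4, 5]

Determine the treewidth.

4

A width-4 tree decomposition is:
Bags: B1 = {1, 2, 4, 5, 6}  B2 = {1, 2, 4, 5, 7}  B3 = {1, 3, 4, 5, 6}
Tree: B1–B2, B1–B3
Each bag holds 5 vertices, so the decomposition has width 4, which upper-bounds the treewidth. On the other hand G contains the 5-clique {1, 2, 4, 5, 6}. A clique must lie in a single bag of any decomposition, so no decomposition can have width below 4. Combining the bounds, tw(G) = 4.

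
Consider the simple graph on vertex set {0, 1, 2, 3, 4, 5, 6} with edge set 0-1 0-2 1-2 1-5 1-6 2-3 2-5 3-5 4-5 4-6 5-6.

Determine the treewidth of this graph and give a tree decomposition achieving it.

Each bag holds 3 vertices, so the decomposition has width 2, which upper-bounds the treewidth. Conversely, {0, 1, 2} is a clique of size 3, and the vertices of any clique must share a bag in every tree decomposition; so some bag has ≥ 3 vertices and tw(G) ≥ 2. Combining the bounds, tw(G) = 2.

Treewidth 2.
One optimal decomposition is:
Bags: B1 = {1, 5, 6}  B2 = {1, 2, 5}  B3 = {2, 3, 5}  B4 = {0, 1, 2}  B5 = {4, 5, 6}
Tree: B1–B2, B2–B3, B2–B4, B1–B5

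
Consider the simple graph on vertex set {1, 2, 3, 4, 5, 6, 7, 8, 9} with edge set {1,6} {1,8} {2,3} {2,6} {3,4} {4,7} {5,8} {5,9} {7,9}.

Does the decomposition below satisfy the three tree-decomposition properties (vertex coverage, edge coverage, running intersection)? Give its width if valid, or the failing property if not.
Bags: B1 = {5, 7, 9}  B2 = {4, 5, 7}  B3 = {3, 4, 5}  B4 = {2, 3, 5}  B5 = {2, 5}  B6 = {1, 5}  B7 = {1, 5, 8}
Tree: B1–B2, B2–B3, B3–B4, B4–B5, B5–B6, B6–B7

No — vertex 6 appears in no bag.

A tree decomposition must satisfy three properties: every vertex lies in some bag; for every edge, both endpoints lie together in some bag; and for every vertex, the bags containing it form a connected subtree. Here vertex 6 appears in no bag, so the decomposition is invalid.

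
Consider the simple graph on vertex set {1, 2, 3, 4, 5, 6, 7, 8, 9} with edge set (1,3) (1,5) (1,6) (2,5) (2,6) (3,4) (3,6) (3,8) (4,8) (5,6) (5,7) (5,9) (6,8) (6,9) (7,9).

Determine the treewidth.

A width-2 tree decomposition is:
Bags: B1 = {2, 5, 6}  B2 = {1, 5, 6}  B3 = {1, 3, 6}  B4 = {5, 6, 9}  B5 = {5, 7, 9}  B6 = {3, 6, 8}  B7 = {3, 4, 8}
Tree: B1–B2, B2–B3, B2–B4, B4–B5, B3–B6, B6–B7
The largest bag has 3 vertices, giving width 2; this decomposition certifies tw(G) ≤ 2. Conversely, {3, 4, 8} is a clique of size 3, and the vertices of any clique must share a bag in every tree decomposition; so some bag has ≥ 3 vertices and tw(G) ≥ 2. Hence tw(G) = 2 exactly.

2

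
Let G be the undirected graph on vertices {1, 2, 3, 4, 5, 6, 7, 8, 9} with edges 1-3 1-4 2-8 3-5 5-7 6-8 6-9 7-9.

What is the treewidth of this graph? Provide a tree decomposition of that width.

Each bag holds 2 vertices, so the decomposition has width 1, which upper-bounds the treewidth. G has an edge, so its treewidth is at least 1. The upper and lower bounds meet at 1, so that is the treewidth.

Treewidth 1.
One such decomposition:
Bags: B1 = {2, 8}  B2 = {6, 8}  B3 = {6, 9}  B4 = {7, 9}  B5 = {5, 7}  B6 = {3, 5}  B7 = {1, 3}  B8 = {1, 4}
Tree: B1–B2, B2–B3, B3–B4, B4–B5, B5–B6, B6–B7, B7–B8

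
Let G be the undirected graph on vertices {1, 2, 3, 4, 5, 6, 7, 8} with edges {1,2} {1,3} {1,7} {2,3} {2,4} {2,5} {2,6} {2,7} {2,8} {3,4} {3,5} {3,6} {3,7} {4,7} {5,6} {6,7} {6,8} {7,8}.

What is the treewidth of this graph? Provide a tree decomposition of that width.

The largest bag has 4 vertices, giving width 3; this decomposition certifies tw(G) ≤ 3. Conversely, {2, 6, 7, 8} is a clique of size 4, and the vertices of any clique must share a bag in every tree decomposition; so some bag has ≥ 4 vertices and tw(G) ≥ 3. The upper and lower bounds meet at 3, so that is the treewidth.

Treewidth 3.
Bags: B1 = {1, 2, 3, 7}  B2 = {2, 3, 6, 7}  B3 = {2, 3, 4, 7}  B4 = {2, 3, 5, 6}  B5 = {2, 6, 7, 8}
Tree: B1–B2, B1–B3, B2–B4, B2–B5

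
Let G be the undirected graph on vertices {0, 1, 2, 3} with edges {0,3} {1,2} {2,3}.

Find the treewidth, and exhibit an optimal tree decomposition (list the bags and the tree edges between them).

Treewidth 1.
One optimal decomposition is:
Bags: B1 = {0, 3}  B2 = {2, 3}  B3 = {1, 2}
Tree: B1–B2, B2–B3

Each bag holds 2 vertices, so the decomposition has width 1, which upper-bounds the treewidth. Any graph with an edge has treewidth ≥ 1, and G has the edge 3–0. Combining the bounds, tw(G) = 1.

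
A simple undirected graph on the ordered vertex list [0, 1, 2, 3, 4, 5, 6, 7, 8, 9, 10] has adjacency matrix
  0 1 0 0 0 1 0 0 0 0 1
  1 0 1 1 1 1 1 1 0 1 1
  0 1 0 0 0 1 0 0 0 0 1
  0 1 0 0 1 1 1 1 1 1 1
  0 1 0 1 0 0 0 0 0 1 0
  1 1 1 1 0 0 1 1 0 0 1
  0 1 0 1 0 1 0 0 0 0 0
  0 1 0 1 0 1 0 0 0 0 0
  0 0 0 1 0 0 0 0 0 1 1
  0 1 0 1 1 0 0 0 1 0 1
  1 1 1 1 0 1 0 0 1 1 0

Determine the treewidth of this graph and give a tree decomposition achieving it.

The largest bag has 4 vertices, giving width 3; this decomposition certifies tw(G) ≤ 3. For the lower bound, the 4 vertices {3, 8, 9, 10} are pairwise adjacent, and any tree decomposition puts a clique entirely inside one bag — forcing width ≥ 3. The upper and lower bounds meet at 3, so that is the treewidth.

Treewidth 3.
One such decomposition:
Bags: B1 = {1, 3, 9, 10}  B2 = {1, 3, 5, 10}  B3 = {1, 3, 4, 9}  B4 = {0, 1, 5, 10}  B5 = {1, 3, 5, 7}  B6 = {1, 3, 5, 6}  B7 = {1, 2, 5, 10}  B8 = {3, 8, 9, 10}
Tree: B1–B2, B1–B3, B2–B4, B2–B5, B2–B6, B4–B7, B1–B8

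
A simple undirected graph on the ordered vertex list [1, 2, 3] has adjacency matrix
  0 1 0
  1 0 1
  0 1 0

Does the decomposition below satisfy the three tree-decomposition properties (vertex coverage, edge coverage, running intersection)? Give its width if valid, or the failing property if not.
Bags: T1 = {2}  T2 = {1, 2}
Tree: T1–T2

A tree decomposition must satisfy three properties: every vertex lies in some bag; for every edge, both endpoints lie together in some bag; and for every vertex, the bags containing it form a connected subtree. Here vertex 3 appears in no bag, so the decomposition is invalid.

No — vertex 3 appears in no bag.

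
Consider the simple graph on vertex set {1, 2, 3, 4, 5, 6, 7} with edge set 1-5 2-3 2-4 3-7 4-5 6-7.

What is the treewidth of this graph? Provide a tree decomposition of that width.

Each bag holds 2 vertices, so the decomposition has width 1, which upper-bounds the treewidth. Any graph with an edge has treewidth ≥ 1, and G has the edge 1–5. The upper and lower bounds meet at 1, so that is the treewidth.

Treewidth 1.
One optimal decomposition is:
Bags: B1 = {1, 5}  B2 = {4, 5}  B3 = {2, 4}  B4 = {2, 3}  B5 = {3, 7}  B6 = {6, 7}
Tree: B1–B2, B2–B3, B3–B4, B4–B5, B5–B6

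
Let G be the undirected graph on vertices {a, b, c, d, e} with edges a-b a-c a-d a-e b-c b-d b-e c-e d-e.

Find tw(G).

A width-3 tree decomposition is:
Bags: B1 = {a, b, d, e}  B2 = {a, b, c, e}
Tree: B1–B2
Each bag holds 4 vertices, so the decomposition has width 3, which upper-bounds the treewidth. On the other hand G contains the 4-clique {a, b, d, e}. A clique must lie in a single bag of any decomposition, so no decomposition can have width below 3. Hence tw(G) = 3 exactly.

3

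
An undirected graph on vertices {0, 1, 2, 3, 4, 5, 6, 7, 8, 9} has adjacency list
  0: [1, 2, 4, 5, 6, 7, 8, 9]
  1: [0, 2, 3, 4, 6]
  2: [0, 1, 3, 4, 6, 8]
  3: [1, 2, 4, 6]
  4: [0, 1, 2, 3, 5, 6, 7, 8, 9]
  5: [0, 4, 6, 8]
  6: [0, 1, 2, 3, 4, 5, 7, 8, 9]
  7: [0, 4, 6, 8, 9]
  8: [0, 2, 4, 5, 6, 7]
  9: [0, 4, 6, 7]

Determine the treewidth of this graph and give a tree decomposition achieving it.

Every bag has size at most 5, so the width is 5 − 1 = 4 and tw(G) ≤ 4. For the lower bound, the 5 vertices {0, 2, 4, 6, 8} are pairwise adjacent, and any tree decomposition puts a clique entirely inside one bag — forcing width ≥ 4. Hence tw(G) = 4 exactly.

Treewidth 4.
Bags: B1 = {0, 2, 4, 6, 8}  B2 = {0, 1, 2, 4, 6}  B3 = {0, 4, 6, 7, 8}  B4 = {1, 2, 3, 4, 6}  B5 = {0, 4, 5, 6, 8}  B6 = {0, 4, 6, 7, 9}
Tree: B1–B2, B1–B3, B2–B4, B3–B5, B3–B6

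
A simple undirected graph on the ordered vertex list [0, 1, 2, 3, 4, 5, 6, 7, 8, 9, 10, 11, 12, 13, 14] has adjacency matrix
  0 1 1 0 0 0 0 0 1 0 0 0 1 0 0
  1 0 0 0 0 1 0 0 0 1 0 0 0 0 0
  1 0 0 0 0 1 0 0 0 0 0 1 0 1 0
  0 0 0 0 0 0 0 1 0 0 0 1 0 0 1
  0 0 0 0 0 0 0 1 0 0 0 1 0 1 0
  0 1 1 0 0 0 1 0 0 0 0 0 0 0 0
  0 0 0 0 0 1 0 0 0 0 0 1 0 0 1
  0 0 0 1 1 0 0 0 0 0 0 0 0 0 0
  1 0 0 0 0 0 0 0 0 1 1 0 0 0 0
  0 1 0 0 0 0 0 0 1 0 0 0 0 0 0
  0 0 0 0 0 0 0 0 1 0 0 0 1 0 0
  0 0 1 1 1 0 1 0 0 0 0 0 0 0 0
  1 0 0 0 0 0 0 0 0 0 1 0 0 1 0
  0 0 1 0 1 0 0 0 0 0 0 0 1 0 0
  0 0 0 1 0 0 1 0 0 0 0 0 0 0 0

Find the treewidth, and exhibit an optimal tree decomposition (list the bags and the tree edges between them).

Every bag has size at most 4, so the width is 4 − 1 = 3 and tw(G) ≤ 3. For the lower bound: the 4 vertex sets {3,7,14}, {6}, {11}, {2,4,5,13} are disjoint, each induces a connected subgraph, and every pair is joined by at least one edge of G. Contracting each set to a single vertex therefore yields K_{4} as a minor, and since treewidth is minor-monotone, tw(G) ≥ tw(K_{4}) = 3. Therefore the treewidth is 3.

Treewidth 3.
One optimal decomposition is:
Bags: B1 = {3, 6, 7, 14}  B2 = {3, 6, 7, 11}  B3 = {4, 6, 7, 11}  B4 = {4, 5, 6, 11}  B5 = {2, 4, 5, 11}  B6 = {2, 4, 5, 13}  B7 = {1, 2, 5, 13}  B8 = {0, 1, 2, 13}  B9 = {0, 1, 12, 13}  B10 = {0, 1, 9, 12}  B11 = {0, 8, 9, 12}  B12 = {8, 9, 10, 12}
Tree: B1–B2, B2–B3, B3–B4, B4–B5, B5–B6, B6–B7, B7–B8, B8–B9, B9–B10, B10–B11, B11–B12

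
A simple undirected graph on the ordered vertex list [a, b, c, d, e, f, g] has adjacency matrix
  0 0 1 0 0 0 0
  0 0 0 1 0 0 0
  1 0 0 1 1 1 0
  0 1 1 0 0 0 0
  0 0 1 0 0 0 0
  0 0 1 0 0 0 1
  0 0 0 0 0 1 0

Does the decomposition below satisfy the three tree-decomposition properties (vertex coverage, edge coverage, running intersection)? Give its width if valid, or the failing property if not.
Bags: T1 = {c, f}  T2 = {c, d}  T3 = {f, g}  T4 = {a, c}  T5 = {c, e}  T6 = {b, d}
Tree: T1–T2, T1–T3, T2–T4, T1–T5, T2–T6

Every vertex of G appears in some bag (union = {a, b, c, d, e, f, g}); every edge is covered by a bag; and for each vertex v the set of bags containing v is connected in the bag tree. The decomposition is therefore valid. The largest bag has 2 vertices, so the width is 1.

Yes; width 1.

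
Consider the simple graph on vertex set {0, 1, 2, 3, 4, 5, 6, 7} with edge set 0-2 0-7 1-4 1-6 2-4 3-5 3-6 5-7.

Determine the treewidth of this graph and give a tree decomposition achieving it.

The largest bag has 3 vertices, giving width 2; this decomposition certifies tw(G) ≤ 2. For the lower bound, G contains the cycle 3–5–7–0–2–4–1–6–3, so G is not a forest; only forests have treewidth ≤ 1, hence tw(G) ≥ 2. Therefore the treewidth is 2.

Treewidth 2.
One such decomposition:
Bags: B1 = {3, 5, 7}  B2 = {0, 3, 7}  B3 = {0, 2, 3}  B4 = {2, 3, 4}  B5 = {1, 3, 4}  B6 = {1, 3, 6}
Tree: B1–B2, B2–B3, B3–B4, B4–B5, B5–B6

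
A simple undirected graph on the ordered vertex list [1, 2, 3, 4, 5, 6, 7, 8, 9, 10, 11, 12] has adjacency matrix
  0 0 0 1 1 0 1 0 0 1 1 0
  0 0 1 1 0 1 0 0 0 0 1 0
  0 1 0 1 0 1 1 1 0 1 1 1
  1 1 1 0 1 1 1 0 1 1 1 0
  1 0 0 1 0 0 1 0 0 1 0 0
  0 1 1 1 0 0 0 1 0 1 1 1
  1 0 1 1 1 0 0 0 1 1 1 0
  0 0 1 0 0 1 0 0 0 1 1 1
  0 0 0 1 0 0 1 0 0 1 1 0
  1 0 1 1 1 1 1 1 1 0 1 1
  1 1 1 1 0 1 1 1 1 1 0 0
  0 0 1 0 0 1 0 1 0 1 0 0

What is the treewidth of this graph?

A width-4 tree decomposition is:
Bags: B1 = {3, 4, 7, 10, 11}  B2 = {3, 4, 6, 10, 11}  B3 = {1, 4, 7, 10, 11}  B4 = {1, 4, 5, 7, 10}  B5 = {3, 6, 8, 10, 11}  B6 = {2, 3, 4, 6, 11}  B7 = {4, 7, 9, 10, 11}  B8 = {3, 6, 8, 10, 12}
Tree: B1–B2, B1–B3, B3–B4, B2–B5, B2–B6, B1–B7, B5–B8
Every bag has size at most 5, so the width is 5 − 1 = 4 and tw(G) ≤ 4. Conversely, {2, 3, 4, 6, 11} is a clique of size 5, and the vertices of any clique must share a bag in every tree decomposition; so some bag has ≥ 5 vertices and tw(G) ≥ 4. Combining the bounds, tw(G) = 4.

4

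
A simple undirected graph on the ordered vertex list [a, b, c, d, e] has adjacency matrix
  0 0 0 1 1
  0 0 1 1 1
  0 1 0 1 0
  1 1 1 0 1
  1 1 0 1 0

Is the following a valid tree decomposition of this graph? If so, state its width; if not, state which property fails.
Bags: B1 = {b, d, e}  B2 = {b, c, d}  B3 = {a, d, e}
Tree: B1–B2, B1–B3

Yes; width 2.

Every vertex of G appears in some bag (union = {a, b, c, d, e}); every edge is covered by a bag; and for each vertex v the set of bags containing v is connected in the bag tree. The decomposition is therefore valid. The largest bag has 3 vertices, so the width is 2.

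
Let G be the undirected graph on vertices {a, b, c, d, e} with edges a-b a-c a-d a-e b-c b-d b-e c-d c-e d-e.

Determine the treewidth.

4

A width-4 tree decomposition is:
Bags: B1 = {a, b, c, d, e}
Tree: (single bag)
A single bag containing all 5 vertices is trivially a valid decomposition of width 4. On the other hand G contains the 5-clique {a, b, c, d, e}. A clique must lie in a single bag of any decomposition, so no decomposition can have width below 4. The upper and lower bounds meet at 4, so that is the treewidth.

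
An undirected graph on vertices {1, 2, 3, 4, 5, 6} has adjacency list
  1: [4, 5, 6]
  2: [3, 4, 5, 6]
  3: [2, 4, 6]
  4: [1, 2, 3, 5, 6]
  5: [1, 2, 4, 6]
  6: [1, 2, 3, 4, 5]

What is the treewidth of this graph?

A width-3 tree decomposition is:
Bags: B1 = {2, 4, 5, 6}  B2 = {1, 4, 5, 6}  B3 = {2, 3, 4, 6}
Tree: B1–B2, B1–B3
The largest bag has 4 vertices, giving width 3; this decomposition certifies tw(G) ≤ 3. On the other hand G contains the 4-clique {1, 4, 5, 6}. A clique must lie in a single bag of any decomposition, so no decomposition can have width below 3. Combining the bounds, tw(G) = 3.

3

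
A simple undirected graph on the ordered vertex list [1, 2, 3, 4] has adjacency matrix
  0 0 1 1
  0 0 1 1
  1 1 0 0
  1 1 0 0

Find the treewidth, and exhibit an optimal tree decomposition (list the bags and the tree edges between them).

Treewidth 2.
One optimal decomposition is:
Bags: B1 = {1, 3, 4}  B2 = {2, 3, 4}
Tree: B1–B2

The largest bag has 3 vertices, giving width 2; this decomposition certifies tw(G) ≤ 2. The edges 4–1–3–2–4 form a cycle, so G is not a tree and its treewidth is at least 2. Therefore the treewidth is 2.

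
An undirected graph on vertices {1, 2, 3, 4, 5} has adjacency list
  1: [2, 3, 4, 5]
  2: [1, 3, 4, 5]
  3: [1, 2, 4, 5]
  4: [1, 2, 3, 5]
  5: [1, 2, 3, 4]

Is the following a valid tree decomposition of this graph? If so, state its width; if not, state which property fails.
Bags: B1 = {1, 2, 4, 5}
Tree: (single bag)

A tree decomposition must satisfy three properties: every vertex lies in some bag; for every edge, both endpoints lie together in some bag; and for every vertex, the bags containing it form a connected subtree. Here vertex 3 appears in no bag, so the decomposition is invalid.

No — vertex 3 appears in no bag.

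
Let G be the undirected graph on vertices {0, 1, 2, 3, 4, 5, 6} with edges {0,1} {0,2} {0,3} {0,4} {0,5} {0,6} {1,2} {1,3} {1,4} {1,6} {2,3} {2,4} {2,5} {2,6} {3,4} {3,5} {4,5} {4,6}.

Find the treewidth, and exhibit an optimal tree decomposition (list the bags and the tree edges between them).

Treewidth 4.
One such decomposition:
Bags: B1 = {0, 1, 2, 3, 4}  B2 = {0, 1, 2, 4, 6}  B3 = {0, 2, 3, 4, 5}
Tree: B1–B2, B1–B3

The largest bag has 5 vertices, giving width 4; this decomposition certifies tw(G) ≤ 4. On the other hand G contains the 5-clique {0, 1, 2, 3, 4}. A clique must lie in a single bag of any decomposition, so no decomposition can have width below 4. Therefore the treewidth is 4.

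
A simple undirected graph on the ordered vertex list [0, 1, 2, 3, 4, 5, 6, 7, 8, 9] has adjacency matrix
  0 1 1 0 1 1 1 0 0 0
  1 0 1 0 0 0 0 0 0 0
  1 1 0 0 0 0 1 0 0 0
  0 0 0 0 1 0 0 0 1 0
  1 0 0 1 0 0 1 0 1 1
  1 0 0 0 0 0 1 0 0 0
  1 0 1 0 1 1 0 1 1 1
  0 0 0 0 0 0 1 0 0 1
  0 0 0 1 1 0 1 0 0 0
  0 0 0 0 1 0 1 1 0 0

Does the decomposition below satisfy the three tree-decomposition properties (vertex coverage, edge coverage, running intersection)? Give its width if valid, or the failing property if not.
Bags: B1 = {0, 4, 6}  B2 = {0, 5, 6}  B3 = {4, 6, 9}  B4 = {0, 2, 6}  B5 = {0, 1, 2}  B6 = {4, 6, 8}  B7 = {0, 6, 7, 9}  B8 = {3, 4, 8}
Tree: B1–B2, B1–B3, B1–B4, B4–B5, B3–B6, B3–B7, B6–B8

No — bags containing vertex 0 are not connected in the tree.

A tree decomposition must satisfy three properties: every vertex lies in some bag; for every edge, both endpoints lie together in some bag; and for every vertex, the bags containing it form a connected subtree. Here bags containing vertex 0 are not connected in the tree, so the decomposition is invalid.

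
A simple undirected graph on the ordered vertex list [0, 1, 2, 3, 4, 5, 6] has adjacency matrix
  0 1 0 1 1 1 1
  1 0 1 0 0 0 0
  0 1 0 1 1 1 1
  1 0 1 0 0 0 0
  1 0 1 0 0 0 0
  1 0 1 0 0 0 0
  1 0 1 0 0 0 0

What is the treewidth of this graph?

A width-2 tree decomposition is:
Bags: B1 = {0, 1, 2}  B2 = {0, 2, 4}  B3 = {0, 2, 6}  B4 = {0, 2, 5}  B5 = {0, 2, 3}
Tree: B1–B2, B2–B3, B3–B4, B4–B5
Each bag holds 3 vertices, so the decomposition has width 2, which upper-bounds the treewidth. The edges 2–1–0–4–2 form a cycle, so G is not a tree and its treewidth is at least 2. The upper and lower bounds meet at 2, so that is the treewidth.

2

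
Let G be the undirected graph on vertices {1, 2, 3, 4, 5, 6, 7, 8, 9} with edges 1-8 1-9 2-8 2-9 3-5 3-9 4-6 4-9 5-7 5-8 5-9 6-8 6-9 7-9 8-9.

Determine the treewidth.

2

A width-2 tree decomposition is:
Bags: B1 = {6, 8, 9}  B2 = {5, 8, 9}  B3 = {1, 8, 9}  B4 = {5, 7, 9}  B5 = {2, 8, 9}  B6 = {4, 6, 9}  B7 = {3, 5, 9}
Tree: B1–B2, B1–B3, B2–B4, B2–B5, B1–B6, B4–B7
Every bag has size at most 3, so the width is 3 − 1 = 2 and tw(G) ≤ 2. Conversely, {1, 8, 9} is a clique of size 3, and the vertices of any clique must share a bag in every tree decomposition; so some bag has ≥ 3 vertices and tw(G) ≥ 2. Combining the bounds, tw(G) = 2.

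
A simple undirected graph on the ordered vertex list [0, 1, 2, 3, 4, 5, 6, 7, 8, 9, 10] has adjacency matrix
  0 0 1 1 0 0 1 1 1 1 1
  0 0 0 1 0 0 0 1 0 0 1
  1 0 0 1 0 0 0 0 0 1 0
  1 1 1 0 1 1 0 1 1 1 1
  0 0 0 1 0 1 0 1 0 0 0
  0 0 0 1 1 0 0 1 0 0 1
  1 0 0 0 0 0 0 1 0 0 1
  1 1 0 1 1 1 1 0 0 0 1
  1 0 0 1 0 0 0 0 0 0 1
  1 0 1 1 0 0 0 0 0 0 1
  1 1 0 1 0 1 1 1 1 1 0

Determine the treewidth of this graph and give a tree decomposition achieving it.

Treewidth 3.
Bags: B1 = {0, 3, 7, 10}  B2 = {0, 6, 7, 10}  B3 = {3, 5, 7, 10}  B4 = {0, 3, 9, 10}  B5 = {3, 4, 5, 7}  B6 = {0, 2, 3, 9}  B7 = {1, 3, 7, 10}  B8 = {0, 3, 8, 10}
Tree: B1–B2, B1–B3, B1–B4, B3–B5, B4–B6, B1–B7, B1–B8

Every bag has size at most 4, so the width is 4 − 1 = 3 and tw(G) ≤ 3. For the lower bound, the 4 vertices {0, 2, 3, 9} are pairwise adjacent, and any tree decomposition puts a clique entirely inside one bag — forcing width ≥ 3. The upper and lower bounds meet at 3, so that is the treewidth.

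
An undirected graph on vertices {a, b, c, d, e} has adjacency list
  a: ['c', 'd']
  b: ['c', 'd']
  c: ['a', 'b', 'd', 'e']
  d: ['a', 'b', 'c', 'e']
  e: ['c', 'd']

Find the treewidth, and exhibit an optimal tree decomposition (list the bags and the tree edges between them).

Treewidth 2.
One optimal decomposition is:
Bags: B1 = {c, d, e}  B2 = {b, c, d}  B3 = {a, c, d}
Tree: B1–B2, B2–B3

Each bag holds 3 vertices, so the decomposition has width 2, which upper-bounds the treewidth. On the other hand G contains the 3-clique {c, d, e}. A clique must lie in a single bag of any decomposition, so no decomposition can have width below 2. Combining the bounds, tw(G) = 2.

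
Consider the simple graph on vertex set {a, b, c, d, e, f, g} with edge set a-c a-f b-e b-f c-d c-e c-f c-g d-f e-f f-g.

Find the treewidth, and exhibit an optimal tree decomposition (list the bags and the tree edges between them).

Each bag holds 3 vertices, so the decomposition has width 2, which upper-bounds the treewidth. For the lower bound, the 3 vertices {c, d, f} are pairwise adjacent, and any tree decomposition puts a clique entirely inside one bag — forcing width ≥ 2. Therefore the treewidth is 2.

Treewidth 2.
One optimal decomposition is:
Bags: B1 = {a, c, f}  B2 = {c, e, f}  B3 = {c, f, g}  B4 = {b, e, f}  B5 = {c, d, f}
Tree: B1–B2, B2–B3, B2–B4, B1–B5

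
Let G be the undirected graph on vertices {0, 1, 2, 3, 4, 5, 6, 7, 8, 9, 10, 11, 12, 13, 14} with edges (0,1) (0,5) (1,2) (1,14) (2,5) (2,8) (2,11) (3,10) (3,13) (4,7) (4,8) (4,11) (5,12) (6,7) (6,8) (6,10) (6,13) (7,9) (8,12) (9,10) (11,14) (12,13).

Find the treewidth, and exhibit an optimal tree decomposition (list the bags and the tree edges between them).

Treewidth 3.
Bags: B1 = {0, 1, 5, 14}  B2 = {1, 2, 5, 14}  B3 = {2, 5, 11, 14}  B4 = {2, 5, 11, 12}  B5 = {2, 8, 11, 12}  B6 = {4, 8, 11, 12}  B7 = {4, 8, 12, 13}  B8 = {4, 6, 8, 13}  B9 = {4, 6, 7, 13}  B10 = {3, 6, 7, 13}  B11 = {3, 6, 7, 10}  B12 = {3, 7, 9, 10}
Tree: B1–B2, B2–B3, B3–B4, B4–B5, B5–B6, B6–B7, B7–B8, B8–B9, B9–B10, B10–B11, B11–B12

The largest bag has 4 vertices, giving width 3; this decomposition certifies tw(G) ≤ 3. For the lower bound: the 4 vertex sets {0,1,14}, {5}, {2}, {4,8,11,12} are disjoint, each induces a connected subgraph, and every pair is joined by at least one edge of G. Contracting each set to a single vertex therefore yields K_{4} as a minor, and since treewidth is minor-monotone, tw(G) ≥ tw(K_{4}) = 3. Therefore the treewidth is 3.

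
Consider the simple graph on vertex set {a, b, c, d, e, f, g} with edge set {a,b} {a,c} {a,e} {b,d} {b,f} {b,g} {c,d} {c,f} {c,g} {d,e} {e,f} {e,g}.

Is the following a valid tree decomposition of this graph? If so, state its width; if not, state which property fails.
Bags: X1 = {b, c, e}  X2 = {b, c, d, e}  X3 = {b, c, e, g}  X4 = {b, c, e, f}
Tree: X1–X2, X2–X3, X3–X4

A tree decomposition must satisfy three properties: every vertex lies in some bag; for every edge, both endpoints lie together in some bag; and for every vertex, the bags containing it form a connected subtree. Here vertex a appears in no bag, so the decomposition is invalid.

No — vertex a appears in no bag.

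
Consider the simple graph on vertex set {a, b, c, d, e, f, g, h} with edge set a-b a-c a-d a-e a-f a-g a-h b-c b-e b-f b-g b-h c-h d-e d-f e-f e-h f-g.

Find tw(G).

3

A width-3 tree decomposition is:
Bags: B1 = {a, b, e, f}  B2 = {a, d, e, f}  B3 = {a, b, e, h}  B4 = {a, b, c, h}  B5 = {a, b, f, g}
Tree: B1–B2, B1–B3, B3–B4, B1–B5
Each bag holds 4 vertices, so the decomposition has width 3, which upper-bounds the treewidth. On the other hand G contains the 4-clique {a, d, e, f}. A clique must lie in a single bag of any decomposition, so no decomposition can have width below 3. Hence tw(G) = 3 exactly.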